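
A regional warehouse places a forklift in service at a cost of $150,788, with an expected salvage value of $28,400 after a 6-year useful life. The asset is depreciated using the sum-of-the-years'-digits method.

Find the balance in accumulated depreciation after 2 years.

Depreciable base = $150,788 − $28,400 = $122,388.
Sum of the years' digits = 6+5+4+3+2+1 = 21.
Year 1: $122,388 × 6/21 = $34,968. Book value $115,820.
Year 2: $122,388 × 5/21 = $29,140. Book value $86,680.
Accumulated through year 2 = $150,788 − $86,680 = $64,108.

$64,108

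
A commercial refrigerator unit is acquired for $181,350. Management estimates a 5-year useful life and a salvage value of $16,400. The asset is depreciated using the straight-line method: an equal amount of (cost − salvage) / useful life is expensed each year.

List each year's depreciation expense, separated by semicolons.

Depreciable base = $181,350 − $16,400 = $164,950.
Annual expense = $164,950 / 5 = $32,990.
End of year 1: book value $148,360.
End of year 2: book value $115,370.
End of year 3: book value $82,380.
End of year 4: book value $49,390.
End of year 5: book value $16,400.

$32,990; $32,990; $32,990; $32,990; $32,990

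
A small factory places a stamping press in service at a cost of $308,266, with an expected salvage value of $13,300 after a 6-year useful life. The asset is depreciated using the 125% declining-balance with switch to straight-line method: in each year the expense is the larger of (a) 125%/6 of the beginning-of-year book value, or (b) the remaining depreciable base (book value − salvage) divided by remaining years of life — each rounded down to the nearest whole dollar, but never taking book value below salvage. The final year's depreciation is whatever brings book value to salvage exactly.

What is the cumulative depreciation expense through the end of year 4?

$205,014

Depreciable base = $308,266 − $13,300 = $294,966.
Year 1: DB = ⌊$308,266 × 125%/6⌋ = $64,222; SL = ⌊$294,966/6⌋ = $49,161 → take DB $64,222. Book value $244,044.
Year 2: DB = ⌊$244,044 × 125%/6⌋ = $50,842; SL = ⌊$230,744/5⌋ = $46,148 → take DB $50,842. Book value $193,202.
Year 3: DB = ⌊$193,202 × 125%/6⌋ = $40,250; SL = ⌊$179,902/4⌋ = $44,975 → take SL $44,975. Book value $148,227.
Year 4: DB = ⌊$148,227 × 125%/6⌋ = $30,880; SL = ⌊$134,927/3⌋ = $44,975 → take SL $44,975. Book value $103,252.
Accumulated through year 4 = $308,266 − $103,252 = $205,014.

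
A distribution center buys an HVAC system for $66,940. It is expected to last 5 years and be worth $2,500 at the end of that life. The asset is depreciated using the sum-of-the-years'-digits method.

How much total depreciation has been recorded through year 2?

Depreciable base = $66,940 − $2,500 = $64,440.
Sum of the years' digits = 5+4+3+2+1 = 15.
Year 1: $64,440 × 5/15 = $21,480. Book value $45,460.
Year 2: $64,440 × 4/15 = $17,184. Book value $28,276.
Accumulated through year 2 = $66,940 − $28,276 = $38,664.

$38,664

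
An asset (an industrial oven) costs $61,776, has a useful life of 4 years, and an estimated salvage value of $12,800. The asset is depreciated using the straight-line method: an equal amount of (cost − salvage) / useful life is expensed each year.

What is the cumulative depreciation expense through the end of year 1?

$12,244

Depreciable base = $61,776 − $12,800 = $48,976.
Annual expense = $48,976 / 4 = $12,244.
End of year 1: book value $49,532.
Accumulated through year 1 = $61,776 − $49,532 = $12,244.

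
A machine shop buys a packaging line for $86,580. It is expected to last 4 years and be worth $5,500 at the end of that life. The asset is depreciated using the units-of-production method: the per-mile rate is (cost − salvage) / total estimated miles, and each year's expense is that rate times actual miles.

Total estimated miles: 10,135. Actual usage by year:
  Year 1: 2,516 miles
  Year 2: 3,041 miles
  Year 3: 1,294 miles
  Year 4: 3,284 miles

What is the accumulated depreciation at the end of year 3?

Depreciable base = $86,580 − $5,500 = $81,080.
Rate = $81,080 / 10,135 miles = $8 per mile.
Year 1: 2,516 × $8 = $20,128. Book value $66,452.
Year 2: 3,041 × $8 = $24,328. Book value $42,124.
Year 3: 1,294 × $8 = $10,352. Book value $31,772.
Accumulated through year 3 = $86,580 − $31,772 = $54,808.

$54,808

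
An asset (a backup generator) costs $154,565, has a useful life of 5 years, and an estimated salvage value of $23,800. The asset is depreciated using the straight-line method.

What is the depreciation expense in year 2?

$26,153

Depreciable base = $154,565 − $23,800 = $130,765.
Annual expense = $130,765 / 5 = $26,153.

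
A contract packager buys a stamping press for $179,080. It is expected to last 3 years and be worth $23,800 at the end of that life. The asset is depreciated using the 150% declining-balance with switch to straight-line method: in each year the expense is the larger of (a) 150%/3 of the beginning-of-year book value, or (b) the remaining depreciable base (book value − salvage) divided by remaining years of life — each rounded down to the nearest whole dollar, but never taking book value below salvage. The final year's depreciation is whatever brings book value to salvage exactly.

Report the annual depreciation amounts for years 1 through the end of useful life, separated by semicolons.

Depreciable base = $179,080 − $23,800 = $155,280.
Year 1: DB = ⌊$179,080 × 150%/3⌋ = $89,540; SL = ⌊$155,280/3⌋ = $51,760 → take DB $89,540. Book value $89,540.
Year 2: DB = ⌊$89,540 × 150%/3⌋ = $44,770; SL = ⌊$65,740/2⌋ = $32,870 → take DB $44,770. Book value $44,770.
Year 3 (final): $44,770 − $23,800 = $20,970. Book value $23,800.

$89,540; $44,770; $20,970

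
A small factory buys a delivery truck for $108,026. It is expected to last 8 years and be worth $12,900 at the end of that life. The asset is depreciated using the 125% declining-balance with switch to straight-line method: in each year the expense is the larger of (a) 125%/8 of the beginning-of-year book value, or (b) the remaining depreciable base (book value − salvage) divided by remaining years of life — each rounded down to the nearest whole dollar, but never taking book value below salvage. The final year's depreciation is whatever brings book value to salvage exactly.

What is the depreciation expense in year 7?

Depreciable base = $108,026 − $12,900 = $95,126.
Year 1: DB = ⌊$108,026 × 125%/8⌋ = $16,879; SL = ⌊$95,126/8⌋ = $11,890 → take DB $16,879. Book value $91,147.
Year 2: DB = ⌊$91,147 × 125%/8⌋ = $14,241; SL = ⌊$78,247/7⌋ = $11,178 → take DB $14,241. Book value $76,906.
Year 3: DB = ⌊$76,906 × 125%/8⌋ = $12,016; SL = ⌊$64,006/6⌋ = $10,667 → take DB $12,016. Book value $64,890.
Year 4: DB = ⌊$64,890 × 125%/8⌋ = $10,139; SL = ⌊$51,990/5⌋ = $10,398 → take SL $10,398. Book value $54,492.
Year 5: DB = ⌊$54,492 × 125%/8⌋ = $8,514; SL = ⌊$41,592/4⌋ = $10,398 → take SL $10,398. Book value $44,094.
Year 6: DB = ⌊$44,094 × 125%/8⌋ = $6,889; SL = ⌊$31,194/3⌋ = $10,398 → take SL $10,398. Book value $33,696.
Year 7: DB = ⌊$33,696 × 125%/8⌋ = $5,265; SL = ⌊$20,796/2⌋ = $10,398 → take SL $10,398. Book value $23,298.

$10,398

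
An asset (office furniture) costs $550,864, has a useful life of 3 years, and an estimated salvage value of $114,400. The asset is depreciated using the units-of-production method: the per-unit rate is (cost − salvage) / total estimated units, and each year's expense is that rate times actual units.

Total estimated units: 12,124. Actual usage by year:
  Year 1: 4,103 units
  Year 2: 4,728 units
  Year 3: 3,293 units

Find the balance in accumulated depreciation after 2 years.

$317,916

Depreciable base = $550,864 − $114,400 = $436,464.
Rate = $436,464 / 12,124 units = $36 per unit.
Year 1: 4,103 × $36 = $147,708. Book value $403,156.
Year 2: 4,728 × $36 = $170,208. Book value $232,948.
Accumulated through year 2 = $550,864 − $232,948 = $317,916.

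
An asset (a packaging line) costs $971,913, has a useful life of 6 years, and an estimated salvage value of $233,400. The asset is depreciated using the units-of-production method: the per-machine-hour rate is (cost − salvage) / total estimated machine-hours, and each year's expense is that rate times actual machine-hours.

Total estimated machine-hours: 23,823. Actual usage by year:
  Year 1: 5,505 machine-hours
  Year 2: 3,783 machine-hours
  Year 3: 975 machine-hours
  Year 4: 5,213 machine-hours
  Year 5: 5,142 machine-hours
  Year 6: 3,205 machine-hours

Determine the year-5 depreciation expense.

Depreciable base = $971,913 − $233,400 = $738,513.
Rate = $738,513 / 23,823 machine-hours = $31 per machine-hour.
Year 1: 5,505 × $31 = $170,655. Book value $801,258.
Year 2: 3,783 × $31 = $117,273. Book value $683,985.
Year 3: 975 × $31 = $30,225. Book value $653,760.
Year 4: 5,213 × $31 = $161,603. Book value $492,157.
Year 5: 5,142 × $31 = $159,402. Book value $332,755.

$159,402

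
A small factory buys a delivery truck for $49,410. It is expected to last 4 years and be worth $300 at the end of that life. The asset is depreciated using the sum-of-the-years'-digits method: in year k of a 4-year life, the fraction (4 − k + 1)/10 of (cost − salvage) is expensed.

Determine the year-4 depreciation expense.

Depreciable base = $49,410 − $300 = $49,110.
Sum of the years' digits = 4+3+2+1 = 10.
Year 1: $49,110 × 4/10 = $19,644. Book value $29,766.
Year 2: $49,110 × 3/10 = $14,733. Book value $15,033.
Year 3: $49,110 × 2/10 = $9,822. Book value $5,211.
Year 4: $49,110 × 1/10 = $4,911. Book value $300.

$4,911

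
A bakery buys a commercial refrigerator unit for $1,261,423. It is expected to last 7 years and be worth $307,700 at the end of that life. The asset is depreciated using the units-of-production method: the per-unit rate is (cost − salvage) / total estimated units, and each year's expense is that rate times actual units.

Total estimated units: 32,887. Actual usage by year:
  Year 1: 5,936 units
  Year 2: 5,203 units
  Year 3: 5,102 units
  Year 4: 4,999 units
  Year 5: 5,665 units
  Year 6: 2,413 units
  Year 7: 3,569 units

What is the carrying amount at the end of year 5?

Depreciable base = $1,261,423 − $307,700 = $953,723.
Rate = $953,723 / 32,887 units = $29 per unit.
Year 1: 5,936 × $29 = $172,144. Book value $1,089,279.
Year 2: 5,203 × $29 = $150,887. Book value $938,392.
Year 3: 5,102 × $29 = $147,958. Book value $790,434.
Year 4: 4,999 × $29 = $144,971. Book value $645,463.
Year 5: 5,665 × $29 = $164,285. Book value $481,178.

$481,178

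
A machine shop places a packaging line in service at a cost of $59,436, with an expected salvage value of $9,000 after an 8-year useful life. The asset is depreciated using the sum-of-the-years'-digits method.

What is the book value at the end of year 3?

Depreciable base = $59,436 − $9,000 = $50,436.
Sum of the years' digits = 8+7+6+5+4+3+2+1 = 36.
Year 1: $50,436 × 8/36 = $11,208. Book value $48,228.
Year 2: $50,436 × 7/36 = $9,807. Book value $38,421.
Year 3: $50,436 × 6/36 = $8,406. Book value $30,015.

$30,015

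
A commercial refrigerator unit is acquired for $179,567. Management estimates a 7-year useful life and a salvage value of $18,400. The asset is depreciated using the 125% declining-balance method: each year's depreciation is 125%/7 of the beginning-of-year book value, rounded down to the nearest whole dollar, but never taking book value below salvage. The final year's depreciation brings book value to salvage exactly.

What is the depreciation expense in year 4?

Depreciable base = $179,567 − $18,400 = $161,167.
Year 1: ⌊$179,567 × 125%/7⌋ = $32,065. Book value $147,502.
Year 2: ⌊$147,502 × 125%/7⌋ = $26,339. Book value $121,163.
Year 3: ⌊$121,163 × 125%/7⌋ = $21,636. Book value $99,527.
Year 4: ⌊$99,527 × 125%/7⌋ = $17,772. Book value $81,755.

$17,772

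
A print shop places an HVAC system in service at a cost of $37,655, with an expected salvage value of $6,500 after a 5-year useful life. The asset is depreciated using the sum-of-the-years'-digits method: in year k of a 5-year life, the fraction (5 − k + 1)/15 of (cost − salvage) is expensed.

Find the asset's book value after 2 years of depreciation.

$18,962

Depreciable base = $37,655 − $6,500 = $31,155.
Sum of the years' digits = 5+4+3+2+1 = 15.
Year 1: $31,155 × 5/15 = $10,385. Book value $27,270.
Year 2: $31,155 × 4/15 = $8,308. Book value $18,962.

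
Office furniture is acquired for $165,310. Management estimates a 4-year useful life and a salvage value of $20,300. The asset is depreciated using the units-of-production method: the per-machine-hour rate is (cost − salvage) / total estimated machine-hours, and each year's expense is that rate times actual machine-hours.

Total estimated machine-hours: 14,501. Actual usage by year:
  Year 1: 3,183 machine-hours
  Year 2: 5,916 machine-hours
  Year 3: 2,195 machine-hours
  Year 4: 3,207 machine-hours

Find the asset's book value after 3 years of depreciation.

$52,370

Depreciable base = $165,310 − $20,300 = $145,010.
Rate = $145,010 / 14,501 machine-hours = $10 per machine-hour.
Year 1: 3,183 × $10 = $31,830. Book value $133,480.
Year 2: 5,916 × $10 = $59,160. Book value $74,320.
Year 3: 2,195 × $10 = $21,950. Book value $52,370.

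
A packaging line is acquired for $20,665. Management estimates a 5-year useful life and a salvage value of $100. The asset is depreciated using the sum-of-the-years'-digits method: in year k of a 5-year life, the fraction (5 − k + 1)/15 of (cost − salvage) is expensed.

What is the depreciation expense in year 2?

Depreciable base = $20,665 − $100 = $20,565.
Sum of the years' digits = 5+4+3+2+1 = 15.
Year 1: $20,565 × 5/15 = $6,855. Book value $13,810.
Year 2: $20,565 × 4/15 = $5,484. Book value $8,326.

$5,484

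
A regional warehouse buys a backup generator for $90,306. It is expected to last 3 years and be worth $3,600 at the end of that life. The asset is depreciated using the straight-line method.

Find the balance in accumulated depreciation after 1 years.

Depreciable base = $90,306 − $3,600 = $86,706.
Annual expense = $86,706 / 3 = $28,902.
End of year 1: book value $61,404.
Accumulated through year 1 = $90,306 − $61,404 = $28,902.

$28,902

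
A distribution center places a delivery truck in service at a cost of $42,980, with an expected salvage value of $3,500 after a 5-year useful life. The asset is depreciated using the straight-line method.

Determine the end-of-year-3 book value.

Depreciable base = $42,980 − $3,500 = $39,480.
Annual expense = $39,480 / 5 = $7,896.
End of year 1: book value $35,084.
End of year 2: book value $27,188.
End of year 3: book value $19,292.

$19,292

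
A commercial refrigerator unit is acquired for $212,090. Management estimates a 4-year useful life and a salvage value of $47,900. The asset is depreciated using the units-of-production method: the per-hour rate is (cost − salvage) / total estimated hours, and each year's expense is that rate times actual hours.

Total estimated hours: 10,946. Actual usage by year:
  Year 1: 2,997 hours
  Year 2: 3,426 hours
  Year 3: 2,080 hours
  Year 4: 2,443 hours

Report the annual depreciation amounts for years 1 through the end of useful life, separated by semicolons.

$44,955; $51,390; $31,200; $36,645

Depreciable base = $212,090 − $47,900 = $164,190.
Rate = $164,190 / 10,946 hours = $15 per hour.
Year 1: 2,997 × $15 = $44,955. Book value $167,135.
Year 2: 3,426 × $15 = $51,390. Book value $115,745.
Year 3: 2,080 × $15 = $31,200. Book value $84,545.
Year 4: 2,443 × $15 = $36,645. Book value $47,900.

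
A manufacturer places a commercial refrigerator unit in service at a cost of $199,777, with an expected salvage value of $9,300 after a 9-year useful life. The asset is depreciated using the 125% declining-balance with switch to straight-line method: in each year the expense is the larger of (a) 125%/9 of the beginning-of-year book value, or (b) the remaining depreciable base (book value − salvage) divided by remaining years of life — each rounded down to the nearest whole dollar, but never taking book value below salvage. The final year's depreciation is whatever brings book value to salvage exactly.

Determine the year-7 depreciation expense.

Depreciable base = $199,777 − $9,300 = $190,477.
Year 1: DB = ⌊$199,777 × 125%/9⌋ = $27,746; SL = ⌊$190,477/9⌋ = $21,164 → take DB $27,746. Book value $172,031.
Year 2: DB = ⌊$172,031 × 125%/9⌋ = $23,893; SL = ⌊$162,731/8⌋ = $20,341 → take DB $23,893. Book value $148,138.
Year 3: DB = ⌊$148,138 × 125%/9⌋ = $20,574; SL = ⌊$138,838/7⌋ = $19,834 → take DB $20,574. Book value $127,564.
Year 4: DB = ⌊$127,564 × 125%/9⌋ = $17,717; SL = ⌊$118,264/6⌋ = $19,710 → take SL $19,710. Book value $107,854.
Year 5: DB = ⌊$107,854 × 125%/9⌋ = $14,979; SL = ⌊$98,554/5⌋ = $19,710 → take SL $19,710. Book value $88,144.
Year 6: DB = ⌊$88,144 × 125%/9⌋ = $12,242; SL = ⌊$78,844/4⌋ = $19,711 → take SL $19,711. Book value $68,433.
Year 7: DB = ⌊$68,433 × 125%/9⌋ = $9,504; SL = ⌊$59,133/3⌋ = $19,711 → take SL $19,711. Book value $48,722.

$19,711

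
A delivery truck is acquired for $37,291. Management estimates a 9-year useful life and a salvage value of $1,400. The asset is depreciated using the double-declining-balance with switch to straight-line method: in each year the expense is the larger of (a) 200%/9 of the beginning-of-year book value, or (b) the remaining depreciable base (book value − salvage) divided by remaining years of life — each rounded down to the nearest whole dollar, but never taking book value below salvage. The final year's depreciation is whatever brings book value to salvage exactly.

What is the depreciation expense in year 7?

$2,285

Depreciable base = $37,291 − $1,400 = $35,891.
Year 1: DB = ⌊$37,291 × 200%/9⌋ = $8,286; SL = ⌊$35,891/9⌋ = $3,987 → take DB $8,286. Book value $29,005.
Year 2: DB = ⌊$29,005 × 200%/9⌋ = $6,445; SL = ⌊$27,605/8⌋ = $3,450 → take DB $6,445. Book value $22,560.
Year 3: DB = ⌊$22,560 × 200%/9⌋ = $5,013; SL = ⌊$21,160/7⌋ = $3,022 → take DB $5,013. Book value $17,547.
Year 4: DB = ⌊$17,547 × 200%/9⌋ = $3,899; SL = ⌊$16,147/6⌋ = $2,691 → take DB $3,899. Book value $13,648.
Year 5: DB = ⌊$13,648 × 200%/9⌋ = $3,032; SL = ⌊$12,248/5⌋ = $2,449 → take DB $3,032. Book value $10,616.
Year 6: DB = ⌊$10,616 × 200%/9⌋ = $2,359; SL = ⌊$9,216/4⌋ = $2,304 → take DB $2,359. Book value $8,257.
Year 7: DB = ⌊$8,257 × 200%/9⌋ = $1,834; SL = ⌊$6,857/3⌋ = $2,285 → take SL $2,285. Book value $5,972.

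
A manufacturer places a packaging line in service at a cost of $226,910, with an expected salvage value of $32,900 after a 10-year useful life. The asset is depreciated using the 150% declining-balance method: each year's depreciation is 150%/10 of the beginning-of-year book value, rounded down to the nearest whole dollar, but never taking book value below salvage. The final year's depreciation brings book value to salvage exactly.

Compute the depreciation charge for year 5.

$17,767

Depreciable base = $226,910 − $32,900 = $194,010.
Year 1: ⌊$226,910 × 150%/10⌋ = $34,036. Book value $192,874.
Year 2: ⌊$192,874 × 150%/10⌋ = $28,931. Book value $163,943.
Year 3: ⌊$163,943 × 150%/10⌋ = $24,591. Book value $139,352.
Year 4: ⌊$139,352 × 150%/10⌋ = $20,902. Book value $118,450.
Year 5: ⌊$118,450 × 150%/10⌋ = $17,767. Book value $100,683.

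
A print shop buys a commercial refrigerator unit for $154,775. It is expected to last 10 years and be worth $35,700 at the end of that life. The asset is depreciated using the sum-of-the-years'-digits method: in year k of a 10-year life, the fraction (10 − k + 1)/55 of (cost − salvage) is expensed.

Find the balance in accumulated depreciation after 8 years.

$112,580

Depreciable base = $154,775 − $35,700 = $119,075.
Sum of the years' digits = 10+9+8+7+6+5+4+3+2+1 = 55.
Year 1: $119,075 × 10/55 = $21,650. Book value $133,125.
Year 2: $119,075 × 9/55 = $19,485. Book value $113,640.
Year 3: $119,075 × 8/55 = $17,320. Book value $96,320.
Year 4: $119,075 × 7/55 = $15,155. Book value $81,165.
Year 5: $119,075 × 6/55 = $12,990. Book value $68,175.
Year 6: $119,075 × 5/55 = $10,825. Book value $57,350.
Year 7: $119,075 × 4/55 = $8,660. Book value $48,690.
Year 8: $119,075 × 3/55 = $6,495. Book value $42,195.
Accumulated through year 8 = $154,775 − $42,195 = $112,580.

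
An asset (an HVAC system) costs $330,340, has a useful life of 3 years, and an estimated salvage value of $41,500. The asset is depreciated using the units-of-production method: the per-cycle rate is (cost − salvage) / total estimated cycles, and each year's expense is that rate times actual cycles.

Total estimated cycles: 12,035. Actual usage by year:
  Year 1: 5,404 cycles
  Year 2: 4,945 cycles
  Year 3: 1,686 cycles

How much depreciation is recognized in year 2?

Depreciable base = $330,340 − $41,500 = $288,840.
Rate = $288,840 / 12,035 cycles = $24 per cycle.
Year 1: 5,404 × $24 = $129,696. Book value $200,644.
Year 2: 4,945 × $24 = $118,680. Book value $81,964.

$118,680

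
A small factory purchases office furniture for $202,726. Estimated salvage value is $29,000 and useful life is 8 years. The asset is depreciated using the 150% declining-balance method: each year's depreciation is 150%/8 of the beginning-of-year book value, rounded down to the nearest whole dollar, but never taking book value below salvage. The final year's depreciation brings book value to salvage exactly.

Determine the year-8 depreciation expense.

Depreciable base = $202,726 − $29,000 = $173,726.
Year 1: ⌊$202,726 × 150%/8⌋ = $38,011. Book value $164,715.
Year 2: ⌊$164,715 × 150%/8⌋ = $30,884. Book value $133,831.
Year 3: ⌊$133,831 × 150%/8⌋ = $25,093. Book value $108,738.
Year 4: ⌊$108,738 × 150%/8⌋ = $20,388. Book value $88,350.
Year 5: ⌊$88,350 × 150%/8⌋ = $16,565. Book value $71,785.
Year 6: ⌊$71,785 × 150%/8⌋ = $13,459. Book value $58,326.
Year 7: ⌊$58,326 × 150%/8⌋ = $10,936. Book value $47,390.
Year 8 (final): $47,390 − $29,000 = $18,390. Book value $29,000.

$18,390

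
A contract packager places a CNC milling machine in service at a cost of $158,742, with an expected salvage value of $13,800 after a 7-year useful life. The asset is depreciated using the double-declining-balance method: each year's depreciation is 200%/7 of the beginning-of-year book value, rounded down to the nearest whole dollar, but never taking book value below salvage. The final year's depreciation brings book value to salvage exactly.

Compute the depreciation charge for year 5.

$11,806

Depreciable base = $158,742 − $13,800 = $144,942.
Year 1: ⌊$158,742 × 200%/7⌋ = $45,354. Book value $113,388.
Year 2: ⌊$113,388 × 200%/7⌋ = $32,396. Book value $80,992.
Year 3: ⌊$80,992 × 200%/7⌋ = $23,140. Book value $57,852.
Year 4: ⌊$57,852 × 200%/7⌋ = $16,529. Book value $41,323.
Year 5: ⌊$41,323 × 200%/7⌋ = $11,806. Book value $29,517.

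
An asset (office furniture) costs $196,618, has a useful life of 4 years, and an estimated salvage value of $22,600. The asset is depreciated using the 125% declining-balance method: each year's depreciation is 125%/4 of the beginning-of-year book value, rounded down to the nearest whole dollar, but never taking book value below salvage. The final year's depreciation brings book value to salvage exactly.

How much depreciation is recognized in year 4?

$41,292

Depreciable base = $196,618 − $22,600 = $174,018.
Year 1: ⌊$196,618 × 125%/4⌋ = $61,443. Book value $135,175.
Year 2: ⌊$135,175 × 125%/4⌋ = $42,242. Book value $92,933.
Year 3: ⌊$92,933 × 125%/4⌋ = $29,041. Book value $63,892.
Year 4 (final): $63,892 − $22,600 = $41,292. Book value $22,600.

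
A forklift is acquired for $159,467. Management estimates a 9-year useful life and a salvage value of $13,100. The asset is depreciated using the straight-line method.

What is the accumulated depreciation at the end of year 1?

$16,263

Depreciable base = $159,467 − $13,100 = $146,367.
Annual expense = $146,367 / 9 = $16,263.
End of year 1: book value $143,204.
Accumulated through year 1 = $159,467 − $143,204 = $16,263.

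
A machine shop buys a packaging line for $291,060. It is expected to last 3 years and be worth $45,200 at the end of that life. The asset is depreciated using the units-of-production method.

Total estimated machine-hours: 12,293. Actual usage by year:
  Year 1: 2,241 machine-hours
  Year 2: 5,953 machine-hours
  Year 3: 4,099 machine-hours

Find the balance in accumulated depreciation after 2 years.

Depreciable base = $291,060 − $45,200 = $245,860.
Rate = $245,860 / 12,293 machine-hours = $20 per machine-hour.
Year 1: 2,241 × $20 = $44,820. Book value $246,240.
Year 2: 5,953 × $20 = $119,060. Book value $127,180.
Accumulated through year 2 = $291,060 − $127,180 = $163,880.

$163,880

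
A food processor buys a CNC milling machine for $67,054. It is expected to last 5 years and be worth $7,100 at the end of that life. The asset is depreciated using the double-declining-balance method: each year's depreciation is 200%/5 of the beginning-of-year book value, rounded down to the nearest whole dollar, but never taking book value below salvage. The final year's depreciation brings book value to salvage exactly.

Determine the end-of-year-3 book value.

$14,484

Depreciable base = $67,054 − $7,100 = $59,954.
Year 1: ⌊$67,054 × 200%/5⌋ = $26,821. Book value $40,233.
Year 2: ⌊$40,233 × 200%/5⌋ = $16,093. Book value $24,140.
Year 3: ⌊$24,140 × 200%/5⌋ = $9,656. Book value $14,484.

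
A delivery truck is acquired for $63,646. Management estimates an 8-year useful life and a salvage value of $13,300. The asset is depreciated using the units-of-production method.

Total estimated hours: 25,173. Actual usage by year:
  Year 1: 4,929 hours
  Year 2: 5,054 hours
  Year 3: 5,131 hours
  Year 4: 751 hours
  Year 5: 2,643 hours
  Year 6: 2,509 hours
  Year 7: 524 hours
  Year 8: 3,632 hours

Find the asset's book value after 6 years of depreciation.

Depreciable base = $63,646 − $13,300 = $50,346.
Rate = $50,346 / 25,173 hours = $2 per hour.
Year 1: 4,929 × $2 = $9,858. Book value $53,788.
Year 2: 5,054 × $2 = $10,108. Book value $43,680.
Year 3: 5,131 × $2 = $10,262. Book value $33,418.
Year 4: 751 × $2 = $1,502. Book value $31,916.
Year 5: 2,643 × $2 = $5,286. Book value $26,630.
Year 6: 2,509 × $2 = $5,018. Book value $21,612.

$21,612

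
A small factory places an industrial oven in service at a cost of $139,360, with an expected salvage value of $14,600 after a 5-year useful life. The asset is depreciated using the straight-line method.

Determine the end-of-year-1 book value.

Depreciable base = $139,360 − $14,600 = $124,760.
Annual expense = $124,760 / 5 = $24,952.
End of year 1: book value $114,408.

$114,408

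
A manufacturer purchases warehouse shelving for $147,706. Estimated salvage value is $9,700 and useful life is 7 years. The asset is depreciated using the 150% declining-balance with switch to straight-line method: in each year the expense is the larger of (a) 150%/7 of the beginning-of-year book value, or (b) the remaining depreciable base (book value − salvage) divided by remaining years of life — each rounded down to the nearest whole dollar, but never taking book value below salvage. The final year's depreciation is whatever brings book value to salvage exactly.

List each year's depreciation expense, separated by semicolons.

$31,651; $24,868; $19,540; $15,486; $15,487; $15,487; $15,487

Depreciable base = $147,706 − $9,700 = $138,006.
Year 1: DB = ⌊$147,706 × 150%/7⌋ = $31,651; SL = ⌊$138,006/7⌋ = $19,715 → take DB $31,651. Book value $116,055.
Year 2: DB = ⌊$116,055 × 150%/7⌋ = $24,868; SL = ⌊$106,355/6⌋ = $17,725 → take DB $24,868. Book value $91,187.
Year 3: DB = ⌊$91,187 × 150%/7⌋ = $19,540; SL = ⌊$81,487/5⌋ = $16,297 → take DB $19,540. Book value $71,647.
Year 4: DB = ⌊$71,647 × 150%/7⌋ = $15,352; SL = ⌊$61,947/4⌋ = $15,486 → take SL $15,486. Book value $56,161.
Year 5: DB = ⌊$56,161 × 150%/7⌋ = $12,034; SL = ⌊$46,461/3⌋ = $15,487 → take SL $15,487. Book value $40,674.
Year 6: DB = ⌊$40,674 × 150%/7⌋ = $8,715; SL = ⌊$30,974/2⌋ = $15,487 → take SL $15,487. Book value $25,187.
Year 7 (final): $25,187 − $9,700 = $15,487. Book value $9,700.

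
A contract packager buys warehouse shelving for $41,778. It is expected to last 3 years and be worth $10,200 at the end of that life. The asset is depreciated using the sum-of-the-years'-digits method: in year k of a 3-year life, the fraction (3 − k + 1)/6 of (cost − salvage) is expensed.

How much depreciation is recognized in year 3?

Depreciable base = $41,778 − $10,200 = $31,578.
Sum of the years' digits = 3+2+1 = 6.
Year 1: $31,578 × 3/6 = $15,789. Book value $25,989.
Year 2: $31,578 × 2/6 = $10,526. Book value $15,463.
Year 3: $31,578 × 1/6 = $5,263. Book value $10,200.

$5,263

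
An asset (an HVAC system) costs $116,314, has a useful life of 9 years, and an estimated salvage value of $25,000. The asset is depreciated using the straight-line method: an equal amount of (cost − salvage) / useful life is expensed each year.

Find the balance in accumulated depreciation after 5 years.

Depreciable base = $116,314 − $25,000 = $91,314.
Annual expense = $91,314 / 9 = $10,146.
End of year 1: book value $106,168.
End of year 2: book value $96,022.
End of year 3: book value $85,876.
End of year 4: book value $75,730.
End of year 5: book value $65,584.
Accumulated through year 5 = $116,314 − $65,584 = $50,730.

$50,730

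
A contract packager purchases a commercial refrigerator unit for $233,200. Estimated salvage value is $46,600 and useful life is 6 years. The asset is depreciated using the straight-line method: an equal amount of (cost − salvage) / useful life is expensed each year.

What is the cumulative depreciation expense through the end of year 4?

$124,400

Depreciable base = $233,200 − $46,600 = $186,600.
Annual expense = $186,600 / 6 = $31,100.
End of year 1: book value $202,100.
End of year 2: book value $171,000.
End of year 3: book value $139,900.
End of year 4: book value $108,800.
Accumulated through year 4 = $233,200 − $108,800 = $124,400.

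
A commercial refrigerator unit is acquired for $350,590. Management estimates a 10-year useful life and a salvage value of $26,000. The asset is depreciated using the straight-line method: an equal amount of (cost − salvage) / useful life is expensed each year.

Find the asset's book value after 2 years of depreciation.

$285,672

Depreciable base = $350,590 − $26,000 = $324,590.
Annual expense = $324,590 / 10 = $32,459.
End of year 1: book value $318,131.
End of year 2: book value $285,672.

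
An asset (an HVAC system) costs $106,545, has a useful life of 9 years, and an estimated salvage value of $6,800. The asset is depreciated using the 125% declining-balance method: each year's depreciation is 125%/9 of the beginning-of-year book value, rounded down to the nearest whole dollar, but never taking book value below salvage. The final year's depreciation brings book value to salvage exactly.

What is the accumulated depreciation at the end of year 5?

$56,097

Depreciable base = $106,545 − $6,800 = $99,745.
Year 1: ⌊$106,545 × 125%/9⌋ = $14,797. Book value $91,748.
Year 2: ⌊$91,748 × 125%/9⌋ = $12,742. Book value $79,006.
Year 3: ⌊$79,006 × 125%/9⌋ = $10,973. Book value $68,033.
Year 4: ⌊$68,033 × 125%/9⌋ = $9,449. Book value $58,584.
Year 5: ⌊$58,584 × 125%/9⌋ = $8,136. Book value $50,448.
Accumulated through year 5 = $106,545 − $50,448 = $56,097.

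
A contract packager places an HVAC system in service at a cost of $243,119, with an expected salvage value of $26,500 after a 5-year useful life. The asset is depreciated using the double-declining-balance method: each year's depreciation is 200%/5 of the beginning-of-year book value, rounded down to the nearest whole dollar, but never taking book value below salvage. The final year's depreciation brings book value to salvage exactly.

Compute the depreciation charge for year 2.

Depreciable base = $243,119 − $26,500 = $216,619.
Year 1: ⌊$243,119 × 200%/5⌋ = $97,247. Book value $145,872.
Year 2: ⌊$145,872 × 200%/5⌋ = $58,348. Book value $87,524.

$58,348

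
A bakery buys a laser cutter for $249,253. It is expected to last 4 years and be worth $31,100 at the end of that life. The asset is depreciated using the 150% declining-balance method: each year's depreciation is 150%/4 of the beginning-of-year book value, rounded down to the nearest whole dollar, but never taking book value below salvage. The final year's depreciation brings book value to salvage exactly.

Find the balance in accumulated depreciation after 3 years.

Depreciable base = $249,253 − $31,100 = $218,153.
Year 1: ⌊$249,253 × 150%/4⌋ = $93,469. Book value $155,784.
Year 2: ⌊$155,784 × 150%/4⌋ = $58,419. Book value $97,365.
Year 3: ⌊$97,365 × 150%/4⌋ = $36,511. Book value $60,854.
Accumulated through year 3 = $249,253 − $60,854 = $188,399.

$188,399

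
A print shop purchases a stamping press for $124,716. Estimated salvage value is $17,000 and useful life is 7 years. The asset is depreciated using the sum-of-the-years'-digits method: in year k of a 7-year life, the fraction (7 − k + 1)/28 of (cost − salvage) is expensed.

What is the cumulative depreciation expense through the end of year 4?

$84,634

Depreciable base = $124,716 − $17,000 = $107,716.
Sum of the years' digits = 7+6+5+4+3+2+1 = 28.
Year 1: $107,716 × 7/28 = $26,929. Book value $97,787.
Year 2: $107,716 × 6/28 = $23,082. Book value $74,705.
Year 3: $107,716 × 5/28 = $19,235. Book value $55,470.
Year 4: $107,716 × 4/28 = $15,388. Book value $40,082.
Accumulated through year 4 = $124,716 − $40,082 = $84,634.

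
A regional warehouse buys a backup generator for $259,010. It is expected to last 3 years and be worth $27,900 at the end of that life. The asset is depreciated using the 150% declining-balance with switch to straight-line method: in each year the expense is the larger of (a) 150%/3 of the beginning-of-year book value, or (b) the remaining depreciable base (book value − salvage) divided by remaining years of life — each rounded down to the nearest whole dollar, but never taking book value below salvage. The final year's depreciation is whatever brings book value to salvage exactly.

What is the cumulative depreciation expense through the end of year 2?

$194,257

Depreciable base = $259,010 − $27,900 = $231,110.
Year 1: DB = ⌊$259,010 × 150%/3⌋ = $129,505; SL = ⌊$231,110/3⌋ = $77,036 → take DB $129,505. Book value $129,505.
Year 2: DB = ⌊$129,505 × 150%/3⌋ = $64,752; SL = ⌊$101,605/2⌋ = $50,802 → take DB $64,752. Book value $64,753.
Accumulated through year 2 = $259,010 − $64,753 = $194,257.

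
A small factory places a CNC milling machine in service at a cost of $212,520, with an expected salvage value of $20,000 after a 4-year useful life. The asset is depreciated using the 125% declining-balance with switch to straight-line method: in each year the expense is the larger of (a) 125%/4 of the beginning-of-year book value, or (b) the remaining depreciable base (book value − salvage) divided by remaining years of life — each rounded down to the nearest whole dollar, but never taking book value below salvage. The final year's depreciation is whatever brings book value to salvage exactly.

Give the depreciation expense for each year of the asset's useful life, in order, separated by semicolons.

$66,412; $45,658; $40,225; $40,225

Depreciable base = $212,520 − $20,000 = $192,520.
Year 1: DB = ⌊$212,520 × 125%/4⌋ = $66,412; SL = ⌊$192,520/4⌋ = $48,130 → take DB $66,412. Book value $146,108.
Year 2: DB = ⌊$146,108 × 125%/4⌋ = $45,658; SL = ⌊$126,108/3⌋ = $42,036 → take DB $45,658. Book value $100,450.
Year 3: DB = ⌊$100,450 × 125%/4⌋ = $31,390; SL = ⌊$80,450/2⌋ = $40,225 → take SL $40,225. Book value $60,225.
Year 4 (final): $60,225 − $20,000 = $40,225. Book value $20,000.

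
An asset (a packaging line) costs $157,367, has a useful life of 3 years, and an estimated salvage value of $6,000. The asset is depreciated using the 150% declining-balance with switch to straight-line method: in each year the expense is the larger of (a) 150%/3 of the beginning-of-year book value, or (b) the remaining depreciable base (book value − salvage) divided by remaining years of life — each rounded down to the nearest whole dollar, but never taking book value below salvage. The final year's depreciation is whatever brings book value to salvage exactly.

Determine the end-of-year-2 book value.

Depreciable base = $157,367 − $6,000 = $151,367.
Year 1: DB = ⌊$157,367 × 150%/3⌋ = $78,683; SL = ⌊$151,367/3⌋ = $50,455 → take DB $78,683. Book value $78,684.
Year 2: DB = ⌊$78,684 × 150%/3⌋ = $39,342; SL = ⌊$72,684/2⌋ = $36,342 → take DB $39,342. Book value $39,342.

$39,342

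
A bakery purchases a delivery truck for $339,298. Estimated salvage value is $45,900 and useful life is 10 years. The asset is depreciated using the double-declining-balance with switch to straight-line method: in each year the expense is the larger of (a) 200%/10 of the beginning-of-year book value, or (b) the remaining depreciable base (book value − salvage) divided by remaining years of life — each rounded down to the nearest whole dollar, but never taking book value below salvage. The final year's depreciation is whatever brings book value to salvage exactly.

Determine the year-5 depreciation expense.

Depreciable base = $339,298 − $45,900 = $293,398.
Year 1: DB = ⌊$339,298 × 200%/10⌋ = $67,859; SL = ⌊$293,398/10⌋ = $29,339 → take DB $67,859. Book value $271,439.
Year 2: DB = ⌊$271,439 × 200%/10⌋ = $54,287; SL = ⌊$225,539/9⌋ = $25,059 → take DB $54,287. Book value $217,152.
Year 3: DB = ⌊$217,152 × 200%/10⌋ = $43,430; SL = ⌊$171,252/8⌋ = $21,406 → take DB $43,430. Book value $173,722.
Year 4: DB = ⌊$173,722 × 200%/10⌋ = $34,744; SL = ⌊$127,822/7⌋ = $18,260 → take DB $34,744. Book value $138,978.
Year 5: DB = ⌊$138,978 × 200%/10⌋ = $27,795; SL = ⌊$93,078/6⌋ = $15,513 → take DB $27,795. Book value $111,183.

$27,795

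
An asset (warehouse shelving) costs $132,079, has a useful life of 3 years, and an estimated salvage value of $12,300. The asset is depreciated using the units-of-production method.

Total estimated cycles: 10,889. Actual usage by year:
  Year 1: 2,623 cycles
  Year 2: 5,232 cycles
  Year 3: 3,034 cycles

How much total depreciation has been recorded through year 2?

Depreciable base = $132,079 − $12,300 = $119,779.
Rate = $119,779 / 10,889 cycles = $11 per cycle.
Year 1: 2,623 × $11 = $28,853. Book value $103,226.
Year 2: 5,232 × $11 = $57,552. Book value $45,674.
Accumulated through year 2 = $132,079 − $45,674 = $86,405.

$86,405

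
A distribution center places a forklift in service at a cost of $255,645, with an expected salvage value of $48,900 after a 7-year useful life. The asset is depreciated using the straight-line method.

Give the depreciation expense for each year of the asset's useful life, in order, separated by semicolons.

Depreciable base = $255,645 − $48,900 = $206,745.
Annual expense = $206,745 / 7 = $29,535.
End of year 1: book value $226,110.
End of year 2: book value $196,575.
End of year 3: book value $167,040.
End of year 4: book value $137,505.
End of year 5: book value $107,970.
End of year 6: book value $78,435.
End of year 7: book value $48,900.

$29,535; $29,535; $29,535; $29,535; $29,535; $29,535; $29,535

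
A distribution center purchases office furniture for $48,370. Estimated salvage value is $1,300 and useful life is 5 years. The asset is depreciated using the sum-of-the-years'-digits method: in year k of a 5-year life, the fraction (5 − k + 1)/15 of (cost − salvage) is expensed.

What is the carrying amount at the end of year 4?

Depreciable base = $48,370 − $1,300 = $47,070.
Sum of the years' digits = 5+4+3+2+1 = 15.
Year 1: $47,070 × 5/15 = $15,690. Book value $32,680.
Year 2: $47,070 × 4/15 = $12,552. Book value $20,128.
Year 3: $47,070 × 3/15 = $9,414. Book value $10,714.
Year 4: $47,070 × 2/15 = $6,276. Book value $4,438.

$4,438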